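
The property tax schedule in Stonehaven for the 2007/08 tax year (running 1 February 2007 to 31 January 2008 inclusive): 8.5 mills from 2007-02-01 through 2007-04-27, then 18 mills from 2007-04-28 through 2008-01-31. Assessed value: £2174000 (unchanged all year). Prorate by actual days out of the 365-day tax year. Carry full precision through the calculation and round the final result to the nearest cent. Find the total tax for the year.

£34265.81

2007-02-01 to 2007-04-27: 86 days at 8.5 mills → £2174000 × 0.85% × 86/365 = £4353.9562
2007-04-28 to 2008-01-31: 279 days at 18 mills → £2174000 × 1.8% × 279/365 = £29911.8575
Total = £34265.8137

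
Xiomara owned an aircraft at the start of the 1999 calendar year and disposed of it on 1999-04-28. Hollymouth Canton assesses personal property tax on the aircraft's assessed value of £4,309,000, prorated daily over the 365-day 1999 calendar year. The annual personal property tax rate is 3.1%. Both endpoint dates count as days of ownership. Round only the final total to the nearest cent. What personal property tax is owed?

Days held (1999-01-01 to 1999-04-28): 118 out of 365
Tax = £4,309,000 × 3.1% × 118/365 = £43,184.4438

£43,184.44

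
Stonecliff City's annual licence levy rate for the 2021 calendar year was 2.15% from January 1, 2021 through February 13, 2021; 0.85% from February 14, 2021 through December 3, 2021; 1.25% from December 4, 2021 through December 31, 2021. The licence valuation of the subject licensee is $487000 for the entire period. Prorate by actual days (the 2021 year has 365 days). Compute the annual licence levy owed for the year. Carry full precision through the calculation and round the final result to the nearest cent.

January 1 – February 13, 2021: 44 days at 2.15% → $487000 × 2.15% × 44/365 = $1262.1973
February 14 – December 3, 2021: 293 days at 0.85% → $487000 × 0.85% × 293/365 = $3322.9411
December 4 – December 31, 2021: 28 days at 1.25% → $487000 × 1.25% × 28/365 = $466.9863
Total = $5052.1247

$5052.12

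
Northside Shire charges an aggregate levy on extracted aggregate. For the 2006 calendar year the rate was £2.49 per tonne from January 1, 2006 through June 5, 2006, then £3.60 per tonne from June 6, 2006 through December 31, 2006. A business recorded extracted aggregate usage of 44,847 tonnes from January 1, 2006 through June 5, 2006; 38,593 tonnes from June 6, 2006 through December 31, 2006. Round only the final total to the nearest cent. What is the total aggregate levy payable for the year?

January 1 – June 5, 2006: 44,847 tonnes at £2.49/tonne → £111669.03
June 6 – December 31, 2006: 38,593 tonnes at £3.60/tonne → £138934.80

£250603.83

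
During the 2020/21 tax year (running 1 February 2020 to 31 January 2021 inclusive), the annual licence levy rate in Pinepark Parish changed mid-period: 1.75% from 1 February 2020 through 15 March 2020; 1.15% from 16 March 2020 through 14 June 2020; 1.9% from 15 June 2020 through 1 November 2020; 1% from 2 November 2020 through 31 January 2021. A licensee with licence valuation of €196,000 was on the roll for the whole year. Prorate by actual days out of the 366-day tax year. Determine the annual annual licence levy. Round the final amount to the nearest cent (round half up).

€2,884.57

1 February – 15 March 2020: 44 days at 1.75% → €196,000 × 1.75% × 44/366 = €412.3497
16 March – 14 June 2020: 91 days at 1.15% → €196,000 × 1.15% × 91/366 = €560.4208
15 June – 1 November 2020: 140 days at 1.9% → €196,000 × 1.9% × 140/366 = €1,424.4809
2 November 2020 – 31 January 2021: 91 days at 1% → €196,000 × 1% × 91/366 = €487.3224
Total = €2,884.5738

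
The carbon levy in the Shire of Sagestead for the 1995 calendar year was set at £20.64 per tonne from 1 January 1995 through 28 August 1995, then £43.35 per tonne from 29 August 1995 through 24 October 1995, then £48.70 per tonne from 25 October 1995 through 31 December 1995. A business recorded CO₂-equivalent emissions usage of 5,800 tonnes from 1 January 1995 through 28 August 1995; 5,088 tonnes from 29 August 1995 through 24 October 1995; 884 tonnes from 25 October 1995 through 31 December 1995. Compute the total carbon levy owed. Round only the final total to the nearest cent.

1 January – 28 August 1995: 5,800 tonnes at £20.64/tonne → £119712.00
29 August – 24 October 1995: 5,088 tonnes at £43.35/tonne → £220564.80
25 October – 31 December 1995: 884 tonnes at £48.70/tonne → £43050.80

£383327.60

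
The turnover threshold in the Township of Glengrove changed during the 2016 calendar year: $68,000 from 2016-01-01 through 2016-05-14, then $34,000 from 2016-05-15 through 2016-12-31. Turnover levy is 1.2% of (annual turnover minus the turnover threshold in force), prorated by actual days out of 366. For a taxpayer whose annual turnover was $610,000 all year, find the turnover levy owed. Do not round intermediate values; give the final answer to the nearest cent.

2016-01-01 to 2016-05-14: 135 days, exemption $68,000 → ($610,000 − $68,000) × 1.2% × 135/366 = $2,399.0164
2016-05-15 to 2016-12-31: 231 days, exemption $34,000 → ($610,000 − $34,000) × 1.2% × 231/366 = $4,362.4918
Total = $6,761.5082

$6,761.51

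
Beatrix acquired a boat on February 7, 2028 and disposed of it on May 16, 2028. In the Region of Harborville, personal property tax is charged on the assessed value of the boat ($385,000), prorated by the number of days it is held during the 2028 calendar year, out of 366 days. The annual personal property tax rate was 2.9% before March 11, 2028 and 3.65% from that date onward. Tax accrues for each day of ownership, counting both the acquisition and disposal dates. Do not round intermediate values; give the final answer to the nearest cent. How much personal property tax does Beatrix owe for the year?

February 7 – March 10, 2028: 33 days at 2.9% → $385,000 × 2.9% × 33/366 = $1,006.6803
March 11 – May 16, 2028: 67 days at 3.65% → $385,000 × 3.65% × 67/366 = $2,572.4522
Total = $3,579.1325

$3,579.13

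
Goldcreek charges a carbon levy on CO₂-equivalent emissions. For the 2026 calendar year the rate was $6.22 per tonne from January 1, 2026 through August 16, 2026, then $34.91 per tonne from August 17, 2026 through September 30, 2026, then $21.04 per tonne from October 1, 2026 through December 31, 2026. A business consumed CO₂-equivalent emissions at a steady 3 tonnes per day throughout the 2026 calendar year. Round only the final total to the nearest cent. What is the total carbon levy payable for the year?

$14,774.37

January 1 – August 16, 2026: 228 days × 3 tonnes/day = 684 tonnes at $6.22/tonne → $4,254.48
August 17 – September 30, 2026: 45 days × 3 tonnes/day = 135 tonnes at $34.91/tonne → $4,712.85
October 1 – December 31, 2026: 92 days × 3 tonnes/day = 276 tonnes at $21.04/tonne → $5,807.04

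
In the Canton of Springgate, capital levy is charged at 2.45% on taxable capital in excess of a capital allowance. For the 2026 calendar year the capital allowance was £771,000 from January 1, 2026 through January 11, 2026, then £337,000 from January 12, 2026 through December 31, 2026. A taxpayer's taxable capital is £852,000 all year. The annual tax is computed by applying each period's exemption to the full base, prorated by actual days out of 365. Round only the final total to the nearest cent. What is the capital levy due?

£12,297.05

January 1 – January 11, 2026: 11 days, exemption £771,000 → (£852,000 − £771,000) × 2.45% × 11/365 = £59.8068
January 12 – December 31, 2026: 354 days, exemption £337,000 → (£852,000 − £337,000) × 2.45% × 354/365 = £12,237.2466
Total = £12,297.0534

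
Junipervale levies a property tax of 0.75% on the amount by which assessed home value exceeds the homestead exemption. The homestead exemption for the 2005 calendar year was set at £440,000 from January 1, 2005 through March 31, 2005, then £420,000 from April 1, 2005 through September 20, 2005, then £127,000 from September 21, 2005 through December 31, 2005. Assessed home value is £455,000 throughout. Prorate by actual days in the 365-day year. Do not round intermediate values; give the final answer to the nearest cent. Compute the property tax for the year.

£839.61

January 1 – March 31, 2005: 90 days, exemption £440,000 → (£455,000 − £440,000) × 0.75% × 90/365 = £27.7397
April 1 – September 20, 2005: 173 days, exemption £420,000 → (£455,000 − £420,000) × 0.75% × 173/365 = £124.4178
September 21 – December 31, 2005: 102 days, exemption £127,000 → (£455,000 − £127,000) × 0.75% × 102/365 = £687.4521
Total = £839.6096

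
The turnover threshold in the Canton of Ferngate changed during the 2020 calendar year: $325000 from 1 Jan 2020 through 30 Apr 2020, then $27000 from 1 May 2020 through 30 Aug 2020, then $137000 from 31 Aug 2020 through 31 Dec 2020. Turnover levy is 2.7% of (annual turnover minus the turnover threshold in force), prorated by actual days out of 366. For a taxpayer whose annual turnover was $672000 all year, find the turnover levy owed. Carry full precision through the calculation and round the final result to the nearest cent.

1 Jan – 30 Apr 2020: 121 days, exemption $325000 → ($672000 − $325000) × 2.7% × 121/366 = $3097.4016
1 May – 30 Aug 2020: 122 days, exemption $27000 → ($672000 − $27000) × 2.7% × 122/366 = $5805.0000
31 Aug – 31 Dec 2020: 123 days, exemption $137000 → ($672000 − $137000) × 2.7% × 123/366 = $4854.4672
Total = $13756.8689

$13756.87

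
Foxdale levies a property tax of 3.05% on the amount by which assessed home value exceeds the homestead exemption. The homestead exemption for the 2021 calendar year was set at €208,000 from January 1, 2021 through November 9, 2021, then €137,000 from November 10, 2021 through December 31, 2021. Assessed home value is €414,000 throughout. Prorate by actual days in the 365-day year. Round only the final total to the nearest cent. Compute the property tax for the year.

€6,591.51

January 1 – November 9, 2021: 313 days, exemption €208,000 → (€414,000 − €208,000) × 3.05% × 313/365 = €5,387.8877
November 10 – December 31, 2021: 52 days, exemption €137,000 → (€414,000 − €137,000) × 3.05% × 52/365 = €1,203.6219
Total = €6,591.5096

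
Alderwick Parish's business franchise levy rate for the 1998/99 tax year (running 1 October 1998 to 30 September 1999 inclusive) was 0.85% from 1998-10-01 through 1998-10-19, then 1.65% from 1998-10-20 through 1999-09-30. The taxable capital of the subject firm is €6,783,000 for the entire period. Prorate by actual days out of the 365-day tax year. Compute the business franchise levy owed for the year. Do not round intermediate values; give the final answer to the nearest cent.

1998-10-01 to 1998-10-19: 19 days at 0.85% → €6,783,000 × 0.85% × 19/365 = €3,001.2452
1998-10-20 to 1999-09-30: 346 days at 1.65% → €6,783,000 × 1.65% × 346/365 = €106,093.5534
Total = €109,094.7986

€109,094.80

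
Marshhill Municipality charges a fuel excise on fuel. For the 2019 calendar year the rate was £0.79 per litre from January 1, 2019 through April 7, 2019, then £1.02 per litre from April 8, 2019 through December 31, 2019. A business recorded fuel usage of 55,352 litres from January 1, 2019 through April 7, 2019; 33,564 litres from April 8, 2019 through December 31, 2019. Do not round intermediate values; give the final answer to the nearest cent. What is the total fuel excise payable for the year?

January 1 – April 7, 2019: 55,352 litres at £0.79/litre → £43728.08
April 8 – December 31, 2019: 33,564 litres at £1.02/litre → £34235.28

£77963.36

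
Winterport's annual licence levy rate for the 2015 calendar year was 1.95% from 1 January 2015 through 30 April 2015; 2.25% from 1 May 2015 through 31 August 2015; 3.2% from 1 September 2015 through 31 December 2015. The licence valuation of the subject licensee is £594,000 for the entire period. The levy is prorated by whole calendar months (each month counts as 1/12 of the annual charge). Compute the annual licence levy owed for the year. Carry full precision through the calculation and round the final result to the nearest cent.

1 January – 30 April 2015: 4 months at 1.95% → £594,000 × 1.95% × 4/12 = £3,861.0000
1 May – 31 August 2015: 4 months at 2.25% → £594,000 × 2.25% × 4/12 = £4,455.0000
1 September – 31 December 2015: 4 months at 3.2% → £594,000 × 3.2% × 4/12 = £6,336.0000
Total = £14,652.0000

£14,652.00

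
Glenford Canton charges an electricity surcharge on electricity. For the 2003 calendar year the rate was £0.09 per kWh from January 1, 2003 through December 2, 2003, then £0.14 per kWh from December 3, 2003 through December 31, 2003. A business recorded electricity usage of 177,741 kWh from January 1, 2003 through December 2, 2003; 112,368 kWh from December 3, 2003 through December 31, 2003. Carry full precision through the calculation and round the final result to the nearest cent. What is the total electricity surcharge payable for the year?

£31,728.21

January 1 – December 2, 2003: 177,741 kWh at £0.09/kWh → £15,996.69
December 3 – December 31, 2003: 112,368 kWh at £0.14/kWh → £15,731.52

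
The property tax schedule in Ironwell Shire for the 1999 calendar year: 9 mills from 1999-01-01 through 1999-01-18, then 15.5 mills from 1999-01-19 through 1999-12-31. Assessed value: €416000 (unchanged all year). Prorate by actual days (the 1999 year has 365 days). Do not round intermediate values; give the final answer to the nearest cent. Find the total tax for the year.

1999-01-01 to 1999-01-18: 18 days at 9 mills → €416000 × 0.9% × 18/365 = €184.6356
1999-01-19 to 1999-12-31: 347 days at 15.5 mills → €416000 × 1.55% × 347/365 = €6130.0164
Total = €6314.6521

€6314.65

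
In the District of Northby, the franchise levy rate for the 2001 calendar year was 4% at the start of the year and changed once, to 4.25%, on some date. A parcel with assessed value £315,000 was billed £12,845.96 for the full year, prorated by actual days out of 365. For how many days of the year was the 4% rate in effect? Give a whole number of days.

Let d = days at the first rate; then 365 − d days at the second rate.
£315,000 × [4%·d + 4.25%·(365−d)] / 365 = £12,845.96
Solving gives d = 251, so the new rate took effect on 9 Sep 2001.

251 days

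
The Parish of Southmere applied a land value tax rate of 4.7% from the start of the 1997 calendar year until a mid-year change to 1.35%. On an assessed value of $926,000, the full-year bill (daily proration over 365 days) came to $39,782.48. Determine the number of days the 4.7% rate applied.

Let d = days at the first rate; then 365 − d days at the second rate.
$926,000 × [4.7%·d + 1.35%·(365−d)] / 365 = $39,782.48
Solving gives d = 321, so the new rate took effect on 18 Nov 1997.

321 days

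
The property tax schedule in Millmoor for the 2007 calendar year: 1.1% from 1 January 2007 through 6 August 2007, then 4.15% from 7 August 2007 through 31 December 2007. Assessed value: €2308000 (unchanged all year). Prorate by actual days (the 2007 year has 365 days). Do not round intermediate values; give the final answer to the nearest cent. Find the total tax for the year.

1 January – 6 August 2007: 218 days at 1.1% → €2308000 × 1.1% × 218/365 = €15163.2438
7 August – 31 December 2007: 147 days at 4.15% → €2308000 × 4.15% × 147/365 = €38575.2164
Total = €53738.4603

€53738.46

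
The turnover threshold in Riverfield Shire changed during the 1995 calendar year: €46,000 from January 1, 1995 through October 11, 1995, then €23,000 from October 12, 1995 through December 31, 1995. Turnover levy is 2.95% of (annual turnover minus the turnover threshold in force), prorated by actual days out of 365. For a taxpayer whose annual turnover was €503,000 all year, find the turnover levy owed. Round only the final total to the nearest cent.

January 1 – October 11, 1995: 284 days, exemption €46,000 → (€503,000 − €46,000) × 2.95% × 284/365 = €10,489.7151
October 12 – December 31, 1995: 81 days, exemption €23,000 → (€503,000 − €23,000) × 2.95% × 81/365 = €3,142.3562
Total = €13,632.0712

€13,632.07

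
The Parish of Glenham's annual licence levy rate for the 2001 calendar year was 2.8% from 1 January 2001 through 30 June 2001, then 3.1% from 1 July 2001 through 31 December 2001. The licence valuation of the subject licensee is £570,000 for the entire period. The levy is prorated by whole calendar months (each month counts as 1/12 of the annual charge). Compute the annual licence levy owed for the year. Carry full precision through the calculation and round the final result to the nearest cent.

1 January – 30 June 2001: 6 months at 2.8% → £570,000 × 2.8% × 6/12 = £7,980.0000
1 July – 31 December 2001: 6 months at 3.1% → £570,000 × 3.1% × 6/12 = £8,835.0000
Total = £16,815.0000

£16,815.00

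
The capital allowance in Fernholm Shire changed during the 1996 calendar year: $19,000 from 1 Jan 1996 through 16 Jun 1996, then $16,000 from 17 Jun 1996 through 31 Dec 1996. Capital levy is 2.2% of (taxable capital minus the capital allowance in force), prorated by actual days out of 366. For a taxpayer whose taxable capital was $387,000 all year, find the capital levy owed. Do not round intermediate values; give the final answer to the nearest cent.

1 Jan – 16 Jun 1996: 168 days, exemption $19,000 → ($387,000 − $19,000) × 2.2% × 168/366 = $3,716.1967
17 Jun – 31 Dec 1996: 198 days, exemption $16,000 → ($387,000 − $16,000) × 2.2% × 198/366 = $4,415.5082
Total = $8,131.7049

$8,131.70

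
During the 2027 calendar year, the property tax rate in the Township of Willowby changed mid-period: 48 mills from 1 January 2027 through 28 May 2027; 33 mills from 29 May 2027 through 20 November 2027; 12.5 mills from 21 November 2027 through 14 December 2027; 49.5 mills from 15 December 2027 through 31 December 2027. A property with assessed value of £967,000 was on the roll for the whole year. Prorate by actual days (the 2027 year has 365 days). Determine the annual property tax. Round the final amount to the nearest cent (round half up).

£37,232.15

1 January – 28 May 2027: 148 days at 48 mills → £967,000 × 4.8% × 148/365 = £18,820.7342
29 May – 20 November 2027: 176 days at 33 mills → £967,000 × 3.3% × 176/365 = £15,387.2219
21 November – 14 December 2027: 24 days at 12.5 mills → £967,000 × 1.25% × 24/365 = £794.7945
15 December – 31 December 2027: 17 days at 49.5 mills → £967,000 × 4.95% × 17/365 = £2,229.3986
Total = £37,232.1493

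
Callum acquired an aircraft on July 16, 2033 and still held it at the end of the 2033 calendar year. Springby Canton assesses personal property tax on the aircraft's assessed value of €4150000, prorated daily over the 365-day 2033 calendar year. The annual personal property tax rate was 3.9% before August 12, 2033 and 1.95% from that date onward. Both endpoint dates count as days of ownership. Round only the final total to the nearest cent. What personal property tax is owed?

€43455.62

July 16 – August 11, 2033: 27 days at 3.9% → €4150000 × 3.9% × 27/365 = €11972.4658
August 12 – December 31, 2033: 142 days at 1.95% → €4150000 × 1.95% × 142/365 = €31483.1507
Total = €43455.6164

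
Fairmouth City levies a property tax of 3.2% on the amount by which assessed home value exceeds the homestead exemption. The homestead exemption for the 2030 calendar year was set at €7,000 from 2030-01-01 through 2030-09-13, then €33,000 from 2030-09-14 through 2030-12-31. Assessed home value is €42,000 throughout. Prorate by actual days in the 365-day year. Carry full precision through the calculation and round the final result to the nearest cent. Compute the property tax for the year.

€871.54

2030-01-01 to 2030-09-13: 256 days, exemption €7,000 → (€42,000 − €7,000) × 3.2% × 256/365 = €785.5342
2030-09-14 to 2030-12-31: 109 days, exemption €33,000 → (€42,000 − €33,000) × 3.2% × 109/365 = €86.0055
Total = €871.5397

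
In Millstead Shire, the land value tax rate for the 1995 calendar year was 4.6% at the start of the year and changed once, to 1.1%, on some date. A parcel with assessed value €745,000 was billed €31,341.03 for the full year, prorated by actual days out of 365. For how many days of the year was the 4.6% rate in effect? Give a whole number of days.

324 days

Let d = days at the first rate; then 365 − d days at the second rate.
€745,000 × [4.6%·d + 1.1%·(365−d)] / 365 = €31,341.03
Solving gives d = 324, so the new rate took effect on 21 Nov 1995.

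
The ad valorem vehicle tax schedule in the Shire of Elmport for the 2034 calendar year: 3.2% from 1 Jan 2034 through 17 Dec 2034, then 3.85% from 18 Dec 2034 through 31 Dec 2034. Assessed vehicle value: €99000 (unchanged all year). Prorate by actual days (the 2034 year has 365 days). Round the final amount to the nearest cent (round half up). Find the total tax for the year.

€3192.68

1 Jan – 17 Dec 2034: 351 days at 3.2% → €99000 × 3.2% × 351/365 = €3046.4877
18 Dec – 31 Dec 2034: 14 days at 3.85% → €99000 × 3.85% × 14/365 = €146.1945
Total = €3192.6822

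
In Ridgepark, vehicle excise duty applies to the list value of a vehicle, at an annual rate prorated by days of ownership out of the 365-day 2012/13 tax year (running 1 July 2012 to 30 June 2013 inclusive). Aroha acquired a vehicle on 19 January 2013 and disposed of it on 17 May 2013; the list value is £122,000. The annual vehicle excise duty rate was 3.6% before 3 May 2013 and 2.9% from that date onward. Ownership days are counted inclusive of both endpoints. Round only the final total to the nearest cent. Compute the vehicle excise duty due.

£1,396.82

19 January – 2 May 2013: 104 days at 3.6% → £122,000 × 3.6% × 104/365 = £1,251.4192
3 May – 17 May 2013: 15 days at 2.9% → £122,000 × 2.9% × 15/365 = £145.3973
Total = £1,396.8164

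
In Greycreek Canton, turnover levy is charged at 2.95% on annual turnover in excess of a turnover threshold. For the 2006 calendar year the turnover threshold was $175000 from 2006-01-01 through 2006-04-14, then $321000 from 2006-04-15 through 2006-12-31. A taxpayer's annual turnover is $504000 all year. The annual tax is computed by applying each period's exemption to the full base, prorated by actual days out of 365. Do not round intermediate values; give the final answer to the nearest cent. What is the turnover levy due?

$6625.70

2006-01-01 to 2006-04-14: 104 days, exemption $175000 → ($504000 − $175000) × 2.95% × 104/365 = $2765.4027
2006-04-15 to 2006-12-31: 261 days, exemption $321000 → ($504000 − $321000) × 2.95% × 261/365 = $3860.2973
Total = $6625.7000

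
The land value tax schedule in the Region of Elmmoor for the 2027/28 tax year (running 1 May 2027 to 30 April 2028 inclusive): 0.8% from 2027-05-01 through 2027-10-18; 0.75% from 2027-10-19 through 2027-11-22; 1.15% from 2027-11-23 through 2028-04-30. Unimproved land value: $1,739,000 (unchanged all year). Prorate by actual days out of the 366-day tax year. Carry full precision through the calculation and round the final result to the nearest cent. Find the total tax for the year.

2027-05-01 to 2027-10-18: 171 days at 0.8% → $1,739,000 × 0.8% × 171/366 = $6,499.8689
2027-10-19 to 2027-11-22: 35 days at 0.75% → $1,739,000 × 0.75% × 35/366 = $1,247.2336
2027-11-23 to 2028-04-30: 160 days at 1.15% → $1,739,000 × 1.15% × 160/366 = $8,742.5137
Total = $16,489.6161

$16,489.62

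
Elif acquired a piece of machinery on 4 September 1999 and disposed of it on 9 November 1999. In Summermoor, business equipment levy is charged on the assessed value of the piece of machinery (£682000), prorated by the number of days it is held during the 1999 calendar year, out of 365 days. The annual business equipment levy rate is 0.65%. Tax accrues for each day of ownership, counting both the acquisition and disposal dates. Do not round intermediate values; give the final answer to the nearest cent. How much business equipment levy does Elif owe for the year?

Days held (4 September – 9 November 1999): 67 out of 365
Tax = £682000 × 0.65% × 67/365 = £813.7288

£813.73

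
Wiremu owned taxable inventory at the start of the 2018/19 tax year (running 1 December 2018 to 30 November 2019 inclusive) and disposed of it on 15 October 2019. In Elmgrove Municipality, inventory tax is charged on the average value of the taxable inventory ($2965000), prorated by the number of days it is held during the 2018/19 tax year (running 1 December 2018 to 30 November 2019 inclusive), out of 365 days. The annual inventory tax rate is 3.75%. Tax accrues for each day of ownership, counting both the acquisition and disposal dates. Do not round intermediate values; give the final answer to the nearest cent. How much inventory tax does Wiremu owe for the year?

$97174.83

Days held (1 December 2018 – 15 October 2019): 319 out of 365
Tax = $2965000 × 3.75% × 319/365 = $97174.8288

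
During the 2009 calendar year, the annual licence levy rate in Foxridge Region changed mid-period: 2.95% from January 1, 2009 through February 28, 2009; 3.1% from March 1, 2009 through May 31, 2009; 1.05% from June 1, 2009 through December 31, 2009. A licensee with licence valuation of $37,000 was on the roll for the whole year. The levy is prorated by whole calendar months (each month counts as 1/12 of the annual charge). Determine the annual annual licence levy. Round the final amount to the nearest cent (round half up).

$695.29

January 1 – February 28, 2009: 2 months at 2.95% → $37,000 × 2.95% × 2/12 = $181.9167
March 1 – May 31, 2009: 3 months at 3.1% → $37,000 × 3.1% × 3/12 = $286.7500
June 1 – December 31, 2009: 7 months at 1.05% → $37,000 × 1.05% × 7/12 = $226.6250
Total = $695.2917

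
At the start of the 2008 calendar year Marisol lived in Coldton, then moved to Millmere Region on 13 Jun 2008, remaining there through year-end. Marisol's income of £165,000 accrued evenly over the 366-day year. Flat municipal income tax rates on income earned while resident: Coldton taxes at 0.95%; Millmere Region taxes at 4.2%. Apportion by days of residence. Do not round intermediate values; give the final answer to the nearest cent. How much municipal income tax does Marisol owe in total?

Coldton, 1 Jan – 12 Jun 2008: 164 days → £165,000 × 0.95% × 164/366 = £702.3770
Millmere Region, 13 Jun – 31 Dec 2008: 202 days → £165,000 × 4.2% × 202/366 = £3,824.7541
Total = £4,527.1311

£4,527.13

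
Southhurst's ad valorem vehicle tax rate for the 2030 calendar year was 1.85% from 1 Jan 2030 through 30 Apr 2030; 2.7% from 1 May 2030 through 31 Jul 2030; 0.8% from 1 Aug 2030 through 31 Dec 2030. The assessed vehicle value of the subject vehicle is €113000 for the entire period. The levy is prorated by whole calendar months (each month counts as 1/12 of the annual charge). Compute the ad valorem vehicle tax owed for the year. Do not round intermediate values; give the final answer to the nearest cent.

€1836.25

1 Jan – 30 Apr 2030: 4 months at 1.85% → €113000 × 1.85% × 4/12 = €696.8333
1 May – 31 Jul 2030: 3 months at 2.7% → €113000 × 2.7% × 3/12 = €762.7500
1 Aug – 31 Dec 2030: 5 months at 0.8% → €113000 × 0.8% × 5/12 = €376.6667
Total = €1836.2500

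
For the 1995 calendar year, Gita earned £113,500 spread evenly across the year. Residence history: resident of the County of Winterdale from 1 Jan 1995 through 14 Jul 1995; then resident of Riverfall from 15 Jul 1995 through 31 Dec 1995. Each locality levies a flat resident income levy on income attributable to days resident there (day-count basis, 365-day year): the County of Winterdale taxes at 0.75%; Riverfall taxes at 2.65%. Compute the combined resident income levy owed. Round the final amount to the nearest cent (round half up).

The County of Winterdale, 1 Jan – 14 Jul 1995: 195 days → £113,500 × 0.75% × 195/365 = £454.7774
Riverfall, 15 Jul – 31 Dec 1995: 170 days → £113,500 × 2.65% × 170/365 = £1,400.8699
Total = £1,855.6473

£1,855.65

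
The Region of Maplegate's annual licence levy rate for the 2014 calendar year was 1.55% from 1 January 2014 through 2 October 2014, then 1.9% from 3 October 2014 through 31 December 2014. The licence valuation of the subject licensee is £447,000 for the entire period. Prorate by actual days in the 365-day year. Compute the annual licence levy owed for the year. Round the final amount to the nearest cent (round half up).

1 January – 2 October 2014: 275 days at 1.55% → £447,000 × 1.55% × 275/365 = £5,220.1027
3 October – 31 December 2014: 90 days at 1.9% → £447,000 × 1.9% × 90/365 = £2,094.1644
Total = £7,314.2671

£7,314.27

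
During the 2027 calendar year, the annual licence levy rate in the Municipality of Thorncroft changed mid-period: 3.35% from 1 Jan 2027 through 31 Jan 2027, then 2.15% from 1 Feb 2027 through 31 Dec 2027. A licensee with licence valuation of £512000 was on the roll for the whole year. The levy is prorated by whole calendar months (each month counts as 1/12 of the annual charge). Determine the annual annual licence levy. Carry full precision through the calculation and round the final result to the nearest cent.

1 Jan – 31 Jan 2027: 1 month at 3.35% → £512000 × 3.35% × 1/12 = £1429.3333
1 Feb – 31 Dec 2027: 11 months at 2.15% → £512000 × 2.15% × 11/12 = £10090.6667
Total = £11520.0000

£11520.00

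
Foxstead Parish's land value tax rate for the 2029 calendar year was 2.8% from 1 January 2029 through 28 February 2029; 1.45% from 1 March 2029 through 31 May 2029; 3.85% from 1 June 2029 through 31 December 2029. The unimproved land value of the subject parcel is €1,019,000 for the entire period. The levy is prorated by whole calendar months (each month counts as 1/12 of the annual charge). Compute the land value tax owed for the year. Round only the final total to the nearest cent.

€31,334.25

1 January – 28 February 2029: 2 months at 2.8% → €1,019,000 × 2.8% × 2/12 = €4,755.3333
1 March – 31 May 2029: 3 months at 1.45% → €1,019,000 × 1.45% × 3/12 = €3,693.8750
1 June – 31 December 2029: 7 months at 3.85% → €1,019,000 × 3.85% × 7/12 = €22,885.0417
Total = €31,334.2500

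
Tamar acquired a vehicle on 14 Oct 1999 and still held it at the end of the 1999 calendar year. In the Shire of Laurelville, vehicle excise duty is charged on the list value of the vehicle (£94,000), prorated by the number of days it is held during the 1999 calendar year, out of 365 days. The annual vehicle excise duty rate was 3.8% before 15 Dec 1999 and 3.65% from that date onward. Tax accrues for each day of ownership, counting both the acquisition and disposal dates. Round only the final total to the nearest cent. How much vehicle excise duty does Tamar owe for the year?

14 Oct – 14 Dec 1999: 62 days at 3.8% → £94,000 × 3.8% × 62/365 = £606.7507
15 Dec – 31 Dec 1999: 17 days at 3.65% → £94,000 × 3.65% × 17/365 = £159.8000
Total = £766.5507

£766.55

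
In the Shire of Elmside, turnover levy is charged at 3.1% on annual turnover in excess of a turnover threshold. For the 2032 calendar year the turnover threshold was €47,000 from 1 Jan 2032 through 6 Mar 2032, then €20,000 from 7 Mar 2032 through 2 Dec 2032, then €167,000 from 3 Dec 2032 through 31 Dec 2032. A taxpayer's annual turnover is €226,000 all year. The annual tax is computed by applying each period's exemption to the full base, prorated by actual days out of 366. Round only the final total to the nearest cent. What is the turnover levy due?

€5,873.99

1 Jan – 6 Mar 2032: 66 days, exemption €47,000 → (€226,000 − €47,000) × 3.1% × 66/366 = €1,000.6393
7 Mar – 2 Dec 2032: 271 days, exemption €20,000 → (€226,000 − €20,000) × 3.1% × 271/366 = €4,728.4317
3 Dec – 31 Dec 2032: 29 days, exemption €167,000 → (€226,000 − €167,000) × 3.1% × 29/366 = €144.9208
Total = €5,873.9918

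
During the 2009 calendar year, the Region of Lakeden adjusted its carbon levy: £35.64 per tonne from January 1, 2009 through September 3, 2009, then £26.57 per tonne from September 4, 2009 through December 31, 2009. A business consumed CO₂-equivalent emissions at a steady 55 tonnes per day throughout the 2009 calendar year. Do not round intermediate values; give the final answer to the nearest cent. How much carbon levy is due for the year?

January 1 – September 3, 2009: 246 days × 55 tonnes/day = 13,530 tonnes at £35.64/tonne → £482,209.20
September 4 – December 31, 2009: 119 days × 55 tonnes/day = 6,545 tonnes at £26.57/tonne → £173,900.65

£656,109.85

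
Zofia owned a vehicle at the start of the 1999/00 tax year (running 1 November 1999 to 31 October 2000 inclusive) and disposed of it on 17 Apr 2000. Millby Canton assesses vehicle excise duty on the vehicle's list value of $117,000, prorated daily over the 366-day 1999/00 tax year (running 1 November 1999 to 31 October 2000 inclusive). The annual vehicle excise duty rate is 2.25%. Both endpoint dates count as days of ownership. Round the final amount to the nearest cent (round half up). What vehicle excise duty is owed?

$1,215.55

Days held (1 Nov 1999 – 17 Apr 2000): 169 out of 366
Tax = $117,000 × 2.25% × 169/366 = $1,215.5533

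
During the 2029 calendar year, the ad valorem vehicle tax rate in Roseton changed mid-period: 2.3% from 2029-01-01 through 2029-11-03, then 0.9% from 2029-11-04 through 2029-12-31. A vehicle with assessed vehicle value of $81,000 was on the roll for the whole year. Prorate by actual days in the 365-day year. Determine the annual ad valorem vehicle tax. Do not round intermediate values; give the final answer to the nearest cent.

$1,682.80

2029-01-01 to 2029-11-03: 307 days at 2.3% → $81,000 × 2.3% × 307/365 = $1,566.9616
2029-11-04 to 2029-12-31: 58 days at 0.9% → $81,000 × 0.9% × 58/365 = $115.8411
Total = $1,682.8027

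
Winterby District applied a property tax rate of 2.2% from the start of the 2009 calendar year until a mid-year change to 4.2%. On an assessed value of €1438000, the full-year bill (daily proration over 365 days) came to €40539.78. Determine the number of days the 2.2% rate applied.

252 days

Let d = days at the first rate; then 365 − d days at the second rate.
€1438000 × [2.2%·d + 4.2%·(365−d)] / 365 = €40539.78
Solving gives d = 252, so the new rate took effect on 10 Sep 2009.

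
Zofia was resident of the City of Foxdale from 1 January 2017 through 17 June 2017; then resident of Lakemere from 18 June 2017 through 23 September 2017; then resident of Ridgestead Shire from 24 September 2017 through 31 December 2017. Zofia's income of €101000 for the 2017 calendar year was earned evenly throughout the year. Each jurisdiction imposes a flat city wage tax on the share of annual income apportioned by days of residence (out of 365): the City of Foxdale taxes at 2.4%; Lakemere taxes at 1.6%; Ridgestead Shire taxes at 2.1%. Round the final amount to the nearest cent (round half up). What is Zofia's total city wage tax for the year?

€2124.87

The City of Foxdale, 1 January – 17 June 2017: 168 days → €101000 × 2.4% × 168/365 = €1115.7041
Lakemere, 18 June – 23 September 2017: 98 days → €101000 × 1.6% × 98/365 = €433.8849
Ridgestead Shire, 24 September – 31 December 2017: 99 days → €101000 × 2.1% × 99/365 = €575.2849
Total = €2124.8740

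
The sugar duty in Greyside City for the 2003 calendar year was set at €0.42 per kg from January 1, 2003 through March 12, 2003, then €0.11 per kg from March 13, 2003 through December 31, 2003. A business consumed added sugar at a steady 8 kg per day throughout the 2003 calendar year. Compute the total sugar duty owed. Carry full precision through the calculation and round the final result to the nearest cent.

€497.28

January 1 – March 12, 2003: 71 days × 8 kg/day = 568 kg at €0.42/kg → €238.56
March 13 – December 31, 2003: 294 days × 8 kg/day = 2,352 kg at €0.11/kg → €258.72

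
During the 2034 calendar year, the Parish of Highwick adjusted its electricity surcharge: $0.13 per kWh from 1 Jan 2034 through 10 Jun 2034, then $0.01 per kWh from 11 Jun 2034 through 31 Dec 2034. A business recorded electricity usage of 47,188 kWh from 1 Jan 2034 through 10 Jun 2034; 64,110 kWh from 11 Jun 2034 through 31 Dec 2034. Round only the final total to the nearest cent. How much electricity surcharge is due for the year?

1 Jan – 10 Jun 2034: 47,188 kWh at $0.13/kWh → $6,134.44
11 Jun – 31 Dec 2034: 64,110 kWh at $0.01/kWh → $641.10

$6,775.54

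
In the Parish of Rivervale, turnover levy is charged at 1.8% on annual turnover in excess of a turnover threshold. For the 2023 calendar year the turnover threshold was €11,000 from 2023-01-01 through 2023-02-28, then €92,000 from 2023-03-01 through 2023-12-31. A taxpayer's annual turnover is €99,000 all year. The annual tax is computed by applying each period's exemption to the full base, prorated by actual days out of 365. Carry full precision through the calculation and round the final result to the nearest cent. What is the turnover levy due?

2023-01-01 to 2023-02-28: 59 days, exemption €11,000 → (€99,000 − €11,000) × 1.8% × 59/365 = €256.0438
2023-03-01 to 2023-12-31: 306 days, exemption €92,000 → (€99,000 − €92,000) × 1.8% × 306/365 = €105.6329
Total = €361.6767

€361.68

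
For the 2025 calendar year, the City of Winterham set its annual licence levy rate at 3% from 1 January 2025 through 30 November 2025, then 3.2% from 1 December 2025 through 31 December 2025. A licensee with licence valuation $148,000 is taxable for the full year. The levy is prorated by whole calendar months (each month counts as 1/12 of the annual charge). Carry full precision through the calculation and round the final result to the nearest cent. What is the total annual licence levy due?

$4,464.67

1 January – 30 November 2025: 11 months at 3% → $148,000 × 3% × 11/12 = $4,070.0000
1 December – 31 December 2025: 1 month at 3.2% → $148,000 × 3.2% × 1/12 = $394.6667
Total = $4,464.6667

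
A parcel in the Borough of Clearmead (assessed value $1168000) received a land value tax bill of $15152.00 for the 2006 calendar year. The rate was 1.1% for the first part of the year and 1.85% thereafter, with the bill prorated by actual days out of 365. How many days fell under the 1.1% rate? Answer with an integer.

269 days

Let d = days at the first rate; then 365 − d days at the second rate.
$1168000 × [1.1%·d + 1.85%·(365−d)] / 365 = $15152.00
Solving gives d = 269, so the new rate took effect on 27 Sep 2006.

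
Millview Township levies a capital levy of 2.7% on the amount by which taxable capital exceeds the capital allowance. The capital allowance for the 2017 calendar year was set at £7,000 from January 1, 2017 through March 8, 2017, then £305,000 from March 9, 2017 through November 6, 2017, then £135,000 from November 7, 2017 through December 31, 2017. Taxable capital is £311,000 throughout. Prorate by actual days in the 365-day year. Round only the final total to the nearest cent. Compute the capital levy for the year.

£2,330.58

January 1 – March 8, 2017: 67 days, exemption £7,000 → (£311,000 − £7,000) × 2.7% × 67/365 = £1,506.6740
March 9 – November 6, 2017: 243 days, exemption £305,000 → (£311,000 − £305,000) × 2.7% × 243/365 = £107.8521
November 7 – December 31, 2017: 55 days, exemption £135,000 → (£311,000 − £135,000) × 2.7% × 55/365 = £716.0548
Total = £2,330.5808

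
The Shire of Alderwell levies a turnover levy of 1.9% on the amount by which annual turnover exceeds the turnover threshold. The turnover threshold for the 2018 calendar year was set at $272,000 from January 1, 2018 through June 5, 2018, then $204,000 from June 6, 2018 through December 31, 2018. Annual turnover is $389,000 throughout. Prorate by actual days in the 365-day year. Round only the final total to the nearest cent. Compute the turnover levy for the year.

January 1 – June 5, 2018: 156 days, exemption $272,000 → ($389,000 − $272,000) × 1.9% × 156/365 = $950.1041
June 6 – December 31, 2018: 209 days, exemption $204,000 → ($389,000 − $204,000) × 1.9% × 209/365 = $2,012.6986
Total = $2,962.8027

$2,962.80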